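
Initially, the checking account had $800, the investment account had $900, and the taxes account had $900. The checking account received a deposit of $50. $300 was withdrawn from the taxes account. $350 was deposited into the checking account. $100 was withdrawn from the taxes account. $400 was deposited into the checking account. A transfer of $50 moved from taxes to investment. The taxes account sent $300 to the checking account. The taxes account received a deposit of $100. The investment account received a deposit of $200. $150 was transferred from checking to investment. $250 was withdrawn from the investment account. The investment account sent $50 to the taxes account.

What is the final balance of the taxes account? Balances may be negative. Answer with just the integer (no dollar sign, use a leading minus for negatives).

Answer: 300

Derivation:
Tracking account balances step by step:
Start: checking=800, investment=900, taxes=900
Event 1 (deposit 50 to checking): checking: 800 + 50 = 850. Balances: checking=850, investment=900, taxes=900
Event 2 (withdraw 300 from taxes): taxes: 900 - 300 = 600. Balances: checking=850, investment=900, taxes=600
Event 3 (deposit 350 to checking): checking: 850 + 350 = 1200. Balances: checking=1200, investment=900, taxes=600
Event 4 (withdraw 100 from taxes): taxes: 600 - 100 = 500. Balances: checking=1200, investment=900, taxes=500
Event 5 (deposit 400 to checking): checking: 1200 + 400 = 1600. Balances: checking=1600, investment=900, taxes=500
Event 6 (transfer 50 taxes -> investment): taxes: 500 - 50 = 450, investment: 900 + 50 = 950. Balances: checking=1600, investment=950, taxes=450
Event 7 (transfer 300 taxes -> checking): taxes: 450 - 300 = 150, checking: 1600 + 300 = 1900. Balances: checking=1900, investment=950, taxes=150
Event 8 (deposit 100 to taxes): taxes: 150 + 100 = 250. Balances: checking=1900, investment=950, taxes=250
Event 9 (deposit 200 to investment): investment: 950 + 200 = 1150. Balances: checking=1900, investment=1150, taxes=250
Event 10 (transfer 150 checking -> investment): checking: 1900 - 150 = 1750, investment: 1150 + 150 = 1300. Balances: checking=1750, investment=1300, taxes=250
Event 11 (withdraw 250 from investment): investment: 1300 - 250 = 1050. Balances: checking=1750, investment=1050, taxes=250
Event 12 (transfer 50 investment -> taxes): investment: 1050 - 50 = 1000, taxes: 250 + 50 = 300. Balances: checking=1750, investment=1000, taxes=300

Final balance of taxes: 300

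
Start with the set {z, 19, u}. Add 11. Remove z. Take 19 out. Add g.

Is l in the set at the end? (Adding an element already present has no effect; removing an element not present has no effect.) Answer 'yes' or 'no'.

Tracking the set through each operation:
Start: {19, u, z}
Event 1 (add 11): added. Set: {11, 19, u, z}
Event 2 (remove z): removed. Set: {11, 19, u}
Event 3 (remove 19): removed. Set: {11, u}
Event 4 (add g): added. Set: {11, g, u}

Final set: {11, g, u} (size 3)
l is NOT in the final set.

Answer: no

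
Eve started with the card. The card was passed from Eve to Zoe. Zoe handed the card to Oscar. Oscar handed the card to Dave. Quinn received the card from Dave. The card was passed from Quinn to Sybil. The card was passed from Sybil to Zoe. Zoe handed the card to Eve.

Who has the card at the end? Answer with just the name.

Tracking the card through each event:
Start: Eve has the card.
After event 1: Zoe has the card.
After event 2: Oscar has the card.
After event 3: Dave has the card.
After event 4: Quinn has the card.
After event 5: Sybil has the card.
After event 6: Zoe has the card.
After event 7: Eve has the card.

Answer: Eve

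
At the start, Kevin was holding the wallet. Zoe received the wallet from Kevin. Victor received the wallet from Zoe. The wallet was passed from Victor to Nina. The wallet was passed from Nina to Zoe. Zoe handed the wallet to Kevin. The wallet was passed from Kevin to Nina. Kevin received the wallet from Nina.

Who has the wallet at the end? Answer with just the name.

Tracking the wallet through each event:
Start: Kevin has the wallet.
After event 1: Zoe has the wallet.
After event 2: Victor has the wallet.
After event 3: Nina has the wallet.
After event 4: Zoe has the wallet.
After event 5: Kevin has the wallet.
After event 6: Nina has the wallet.
After event 7: Kevin has the wallet.

Answer: Kevin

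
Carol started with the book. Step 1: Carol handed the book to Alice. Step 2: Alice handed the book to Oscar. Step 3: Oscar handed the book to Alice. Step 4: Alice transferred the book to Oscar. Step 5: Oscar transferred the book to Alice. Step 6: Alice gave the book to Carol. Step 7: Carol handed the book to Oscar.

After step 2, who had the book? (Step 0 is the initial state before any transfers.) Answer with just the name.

Answer: Oscar

Derivation:
Tracking the book holder through step 2:
After step 0 (start): Carol
After step 1: Alice
After step 2: Oscar

At step 2, the holder is Oscar.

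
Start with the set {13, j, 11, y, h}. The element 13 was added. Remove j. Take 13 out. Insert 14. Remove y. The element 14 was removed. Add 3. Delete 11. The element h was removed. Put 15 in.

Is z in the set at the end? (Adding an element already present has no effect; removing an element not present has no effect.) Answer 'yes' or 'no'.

Answer: no

Derivation:
Tracking the set through each operation:
Start: {11, 13, h, j, y}
Event 1 (add 13): already present, no change. Set: {11, 13, h, j, y}
Event 2 (remove j): removed. Set: {11, 13, h, y}
Event 3 (remove 13): removed. Set: {11, h, y}
Event 4 (add 14): added. Set: {11, 14, h, y}
Event 5 (remove y): removed. Set: {11, 14, h}
Event 6 (remove 14): removed. Set: {11, h}
Event 7 (add 3): added. Set: {11, 3, h}
Event 8 (remove 11): removed. Set: {3, h}
Event 9 (remove h): removed. Set: {3}
Event 10 (add 15): added. Set: {15, 3}

Final set: {15, 3} (size 2)
z is NOT in the final set.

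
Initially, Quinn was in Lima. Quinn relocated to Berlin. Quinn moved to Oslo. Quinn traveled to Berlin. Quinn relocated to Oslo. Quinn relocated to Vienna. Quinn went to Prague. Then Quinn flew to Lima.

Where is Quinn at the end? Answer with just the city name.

Tracking Quinn's location:
Start: Quinn is in Lima.
After move 1: Lima -> Berlin. Quinn is in Berlin.
After move 2: Berlin -> Oslo. Quinn is in Oslo.
After move 3: Oslo -> Berlin. Quinn is in Berlin.
After move 4: Berlin -> Oslo. Quinn is in Oslo.
After move 5: Oslo -> Vienna. Quinn is in Vienna.
After move 6: Vienna -> Prague. Quinn is in Prague.
After move 7: Prague -> Lima. Quinn is in Lima.

Answer: Lima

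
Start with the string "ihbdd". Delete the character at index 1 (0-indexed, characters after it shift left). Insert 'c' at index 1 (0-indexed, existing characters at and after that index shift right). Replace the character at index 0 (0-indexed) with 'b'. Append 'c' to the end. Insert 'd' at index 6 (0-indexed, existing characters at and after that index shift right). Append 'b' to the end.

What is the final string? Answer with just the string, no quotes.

Applying each edit step by step:
Start: "ihbdd"
Op 1 (delete idx 1 = 'h'): "ihbdd" -> "ibdd"
Op 2 (insert 'c' at idx 1): "ibdd" -> "icbdd"
Op 3 (replace idx 0: 'i' -> 'b'): "icbdd" -> "bcbdd"
Op 4 (append 'c'): "bcbdd" -> "bcbddc"
Op 5 (insert 'd' at idx 6): "bcbddc" -> "bcbddcd"
Op 6 (append 'b'): "bcbddcd" -> "bcbddcdb"

Answer: bcbddcdb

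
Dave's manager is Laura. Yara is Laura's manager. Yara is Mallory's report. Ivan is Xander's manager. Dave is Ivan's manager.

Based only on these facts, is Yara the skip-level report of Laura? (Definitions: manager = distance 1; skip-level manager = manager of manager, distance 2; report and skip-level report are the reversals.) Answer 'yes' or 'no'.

Answer: no

Derivation:
Reconstructing the manager chain from the given facts:
  Mallory -> Yara -> Laura -> Dave -> Ivan -> Xander
(each arrow means 'manager of the next')
Positions in the chain (0 = top):
  position of Mallory: 0
  position of Yara: 1
  position of Laura: 2
  position of Dave: 3
  position of Ivan: 4
  position of Xander: 5

Yara is at position 1, Laura is at position 2; signed distance (j - i) = 1.
'skip-level report' requires j - i = -2. Actual distance is 1, so the relation does NOT hold.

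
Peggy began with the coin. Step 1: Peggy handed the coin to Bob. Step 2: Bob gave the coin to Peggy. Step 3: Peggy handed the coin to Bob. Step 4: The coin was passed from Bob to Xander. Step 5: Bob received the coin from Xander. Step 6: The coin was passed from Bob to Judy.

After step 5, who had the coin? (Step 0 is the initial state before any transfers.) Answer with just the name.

Tracking the coin holder through step 5:
After step 0 (start): Peggy
After step 1: Bob
After step 2: Peggy
After step 3: Bob
After step 4: Xander
After step 5: Bob

At step 5, the holder is Bob.

Answer: Bob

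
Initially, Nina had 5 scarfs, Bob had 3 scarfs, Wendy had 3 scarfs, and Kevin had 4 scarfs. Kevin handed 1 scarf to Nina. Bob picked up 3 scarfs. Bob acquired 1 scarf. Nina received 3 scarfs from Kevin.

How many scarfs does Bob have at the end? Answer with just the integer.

Answer: 7

Derivation:
Tracking counts step by step:
Start: Nina=5, Bob=3, Wendy=3, Kevin=4
Event 1 (Kevin -> Nina, 1): Kevin: 4 -> 3, Nina: 5 -> 6. State: Nina=6, Bob=3, Wendy=3, Kevin=3
Event 2 (Bob +3): Bob: 3 -> 6. State: Nina=6, Bob=6, Wendy=3, Kevin=3
Event 3 (Bob +1): Bob: 6 -> 7. State: Nina=6, Bob=7, Wendy=3, Kevin=3
Event 4 (Kevin -> Nina, 3): Kevin: 3 -> 0, Nina: 6 -> 9. State: Nina=9, Bob=7, Wendy=3, Kevin=0

Bob's final count: 7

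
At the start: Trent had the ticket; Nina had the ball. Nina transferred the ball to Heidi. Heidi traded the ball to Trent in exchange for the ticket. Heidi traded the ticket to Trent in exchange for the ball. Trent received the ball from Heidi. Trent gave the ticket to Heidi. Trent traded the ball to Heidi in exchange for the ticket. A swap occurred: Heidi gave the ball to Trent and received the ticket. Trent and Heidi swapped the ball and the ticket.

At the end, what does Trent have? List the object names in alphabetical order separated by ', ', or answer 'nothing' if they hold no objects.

Tracking all object holders:
Start: ticket:Trent, ball:Nina
Event 1 (give ball: Nina -> Heidi). State: ticket:Trent, ball:Heidi
Event 2 (swap ball<->ticket: now ball:Trent, ticket:Heidi). State: ticket:Heidi, ball:Trent
Event 3 (swap ticket<->ball: now ticket:Trent, ball:Heidi). State: ticket:Trent, ball:Heidi
Event 4 (give ball: Heidi -> Trent). State: ticket:Trent, ball:Trent
Event 5 (give ticket: Trent -> Heidi). State: ticket:Heidi, ball:Trent
Event 6 (swap ball<->ticket: now ball:Heidi, ticket:Trent). State: ticket:Trent, ball:Heidi
Event 7 (swap ball<->ticket: now ball:Trent, ticket:Heidi). State: ticket:Heidi, ball:Trent
Event 8 (swap ball<->ticket: now ball:Heidi, ticket:Trent). State: ticket:Trent, ball:Heidi

Final state: ticket:Trent, ball:Heidi
Trent holds: ticket.

Answer: ticket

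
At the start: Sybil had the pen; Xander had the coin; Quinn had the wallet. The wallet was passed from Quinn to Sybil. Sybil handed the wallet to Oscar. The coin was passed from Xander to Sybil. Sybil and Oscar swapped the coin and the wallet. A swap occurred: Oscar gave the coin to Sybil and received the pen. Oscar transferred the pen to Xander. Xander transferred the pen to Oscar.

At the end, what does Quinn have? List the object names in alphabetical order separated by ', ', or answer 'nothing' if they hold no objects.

Tracking all object holders:
Start: pen:Sybil, coin:Xander, wallet:Quinn
Event 1 (give wallet: Quinn -> Sybil). State: pen:Sybil, coin:Xander, wallet:Sybil
Event 2 (give wallet: Sybil -> Oscar). State: pen:Sybil, coin:Xander, wallet:Oscar
Event 3 (give coin: Xander -> Sybil). State: pen:Sybil, coin:Sybil, wallet:Oscar
Event 4 (swap coin<->wallet: now coin:Oscar, wallet:Sybil). State: pen:Sybil, coin:Oscar, wallet:Sybil
Event 5 (swap coin<->pen: now coin:Sybil, pen:Oscar). State: pen:Oscar, coin:Sybil, wallet:Sybil
Event 6 (give pen: Oscar -> Xander). State: pen:Xander, coin:Sybil, wallet:Sybil
Event 7 (give pen: Xander -> Oscar). State: pen:Oscar, coin:Sybil, wallet:Sybil

Final state: pen:Oscar, coin:Sybil, wallet:Sybil
Quinn holds: (nothing).

Answer: nothing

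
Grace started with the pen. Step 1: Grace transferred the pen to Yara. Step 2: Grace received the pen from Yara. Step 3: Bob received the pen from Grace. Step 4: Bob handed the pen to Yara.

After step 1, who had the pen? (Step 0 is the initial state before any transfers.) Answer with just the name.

Answer: Yara

Derivation:
Tracking the pen holder through step 1:
After step 0 (start): Grace
After step 1: Yara

At step 1, the holder is Yara.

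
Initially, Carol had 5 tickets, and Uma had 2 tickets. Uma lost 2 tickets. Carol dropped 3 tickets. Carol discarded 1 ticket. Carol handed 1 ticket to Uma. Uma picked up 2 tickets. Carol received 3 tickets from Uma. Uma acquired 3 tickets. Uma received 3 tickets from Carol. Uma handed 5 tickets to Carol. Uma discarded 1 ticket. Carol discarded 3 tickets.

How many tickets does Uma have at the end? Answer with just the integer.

Tracking counts step by step:
Start: Carol=5, Uma=2
Event 1 (Uma -2): Uma: 2 -> 0. State: Carol=5, Uma=0
Event 2 (Carol -3): Carol: 5 -> 2. State: Carol=2, Uma=0
Event 3 (Carol -1): Carol: 2 -> 1. State: Carol=1, Uma=0
Event 4 (Carol -> Uma, 1): Carol: 1 -> 0, Uma: 0 -> 1. State: Carol=0, Uma=1
Event 5 (Uma +2): Uma: 1 -> 3. State: Carol=0, Uma=3
Event 6 (Uma -> Carol, 3): Uma: 3 -> 0, Carol: 0 -> 3. State: Carol=3, Uma=0
Event 7 (Uma +3): Uma: 0 -> 3. State: Carol=3, Uma=3
Event 8 (Carol -> Uma, 3): Carol: 3 -> 0, Uma: 3 -> 6. State: Carol=0, Uma=6
Event 9 (Uma -> Carol, 5): Uma: 6 -> 1, Carol: 0 -> 5. State: Carol=5, Uma=1
Event 10 (Uma -1): Uma: 1 -> 0. State: Carol=5, Uma=0
Event 11 (Carol -3): Carol: 5 -> 2. State: Carol=2, Uma=0

Uma's final count: 0

Answer: 0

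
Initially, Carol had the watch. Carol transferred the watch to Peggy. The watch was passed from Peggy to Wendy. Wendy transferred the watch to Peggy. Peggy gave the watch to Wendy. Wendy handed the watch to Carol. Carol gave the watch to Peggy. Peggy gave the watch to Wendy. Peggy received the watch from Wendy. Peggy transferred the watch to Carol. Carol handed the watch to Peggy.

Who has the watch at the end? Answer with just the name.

Answer: Peggy

Derivation:
Tracking the watch through each event:
Start: Carol has the watch.
After event 1: Peggy has the watch.
After event 2: Wendy has the watch.
After event 3: Peggy has the watch.
After event 4: Wendy has the watch.
After event 5: Carol has the watch.
After event 6: Peggy has the watch.
After event 7: Wendy has the watch.
After event 8: Peggy has the watch.
After event 9: Carol has the watch.
After event 10: Peggy has the watch.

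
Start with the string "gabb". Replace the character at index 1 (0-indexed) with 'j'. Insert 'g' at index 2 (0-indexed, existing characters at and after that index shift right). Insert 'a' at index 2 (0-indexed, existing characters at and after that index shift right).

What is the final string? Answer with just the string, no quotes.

Answer: gjagbb

Derivation:
Applying each edit step by step:
Start: "gabb"
Op 1 (replace idx 1: 'a' -> 'j'): "gabb" -> "gjbb"
Op 2 (insert 'g' at idx 2): "gjbb" -> "gjgbb"
Op 3 (insert 'a' at idx 2): "gjgbb" -> "gjagbb"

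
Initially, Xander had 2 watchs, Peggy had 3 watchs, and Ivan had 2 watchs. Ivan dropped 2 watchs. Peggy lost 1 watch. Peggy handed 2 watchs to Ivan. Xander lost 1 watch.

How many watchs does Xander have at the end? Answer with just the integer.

Answer: 1

Derivation:
Tracking counts step by step:
Start: Xander=2, Peggy=3, Ivan=2
Event 1 (Ivan -2): Ivan: 2 -> 0. State: Xander=2, Peggy=3, Ivan=0
Event 2 (Peggy -1): Peggy: 3 -> 2. State: Xander=2, Peggy=2, Ivan=0
Event 3 (Peggy -> Ivan, 2): Peggy: 2 -> 0, Ivan: 0 -> 2. State: Xander=2, Peggy=0, Ivan=2
Event 4 (Xander -1): Xander: 2 -> 1. State: Xander=1, Peggy=0, Ivan=2

Xander's final count: 1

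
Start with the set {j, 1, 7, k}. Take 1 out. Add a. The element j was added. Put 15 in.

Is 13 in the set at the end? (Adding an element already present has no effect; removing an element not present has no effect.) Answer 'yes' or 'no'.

Tracking the set through each operation:
Start: {1, 7, j, k}
Event 1 (remove 1): removed. Set: {7, j, k}
Event 2 (add a): added. Set: {7, a, j, k}
Event 3 (add j): already present, no change. Set: {7, a, j, k}
Event 4 (add 15): added. Set: {15, 7, a, j, k}

Final set: {15, 7, a, j, k} (size 5)
13 is NOT in the final set.

Answer: no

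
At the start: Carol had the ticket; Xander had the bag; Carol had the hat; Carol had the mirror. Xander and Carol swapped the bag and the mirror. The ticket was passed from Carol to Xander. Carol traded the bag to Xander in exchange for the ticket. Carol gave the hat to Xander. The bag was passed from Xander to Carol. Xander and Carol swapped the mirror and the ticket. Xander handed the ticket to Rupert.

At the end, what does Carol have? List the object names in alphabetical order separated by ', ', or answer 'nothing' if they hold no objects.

Answer: bag, mirror

Derivation:
Tracking all object holders:
Start: ticket:Carol, bag:Xander, hat:Carol, mirror:Carol
Event 1 (swap bag<->mirror: now bag:Carol, mirror:Xander). State: ticket:Carol, bag:Carol, hat:Carol, mirror:Xander
Event 2 (give ticket: Carol -> Xander). State: ticket:Xander, bag:Carol, hat:Carol, mirror:Xander
Event 3 (swap bag<->ticket: now bag:Xander, ticket:Carol). State: ticket:Carol, bag:Xander, hat:Carol, mirror:Xander
Event 4 (give hat: Carol -> Xander). State: ticket:Carol, bag:Xander, hat:Xander, mirror:Xander
Event 5 (give bag: Xander -> Carol). State: ticket:Carol, bag:Carol, hat:Xander, mirror:Xander
Event 6 (swap mirror<->ticket: now mirror:Carol, ticket:Xander). State: ticket:Xander, bag:Carol, hat:Xander, mirror:Carol
Event 7 (give ticket: Xander -> Rupert). State: ticket:Rupert, bag:Carol, hat:Xander, mirror:Carol

Final state: ticket:Rupert, bag:Carol, hat:Xander, mirror:Carol
Carol holds: bag, mirror.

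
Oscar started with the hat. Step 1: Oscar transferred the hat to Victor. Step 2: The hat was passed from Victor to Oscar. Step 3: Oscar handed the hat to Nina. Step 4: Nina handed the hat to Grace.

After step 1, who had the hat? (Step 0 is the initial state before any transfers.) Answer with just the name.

Answer: Victor

Derivation:
Tracking the hat holder through step 1:
After step 0 (start): Oscar
After step 1: Victor

At step 1, the holder is Victor.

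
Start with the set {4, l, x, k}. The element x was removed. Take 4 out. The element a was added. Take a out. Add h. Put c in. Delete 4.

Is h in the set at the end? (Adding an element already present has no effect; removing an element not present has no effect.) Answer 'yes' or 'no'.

Tracking the set through each operation:
Start: {4, k, l, x}
Event 1 (remove x): removed. Set: {4, k, l}
Event 2 (remove 4): removed. Set: {k, l}
Event 3 (add a): added. Set: {a, k, l}
Event 4 (remove a): removed. Set: {k, l}
Event 5 (add h): added. Set: {h, k, l}
Event 6 (add c): added. Set: {c, h, k, l}
Event 7 (remove 4): not present, no change. Set: {c, h, k, l}

Final set: {c, h, k, l} (size 4)
h is in the final set.

Answer: yes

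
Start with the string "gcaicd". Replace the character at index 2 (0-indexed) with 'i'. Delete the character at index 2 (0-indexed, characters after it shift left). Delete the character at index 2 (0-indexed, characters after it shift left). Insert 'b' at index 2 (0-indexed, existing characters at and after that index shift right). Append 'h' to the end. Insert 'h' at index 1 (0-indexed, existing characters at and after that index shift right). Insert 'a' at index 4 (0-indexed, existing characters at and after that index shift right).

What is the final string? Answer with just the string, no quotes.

Applying each edit step by step:
Start: "gcaicd"
Op 1 (replace idx 2: 'a' -> 'i'): "gcaicd" -> "gciicd"
Op 2 (delete idx 2 = 'i'): "gciicd" -> "gcicd"
Op 3 (delete idx 2 = 'i'): "gcicd" -> "gccd"
Op 4 (insert 'b' at idx 2): "gccd" -> "gcbcd"
Op 5 (append 'h'): "gcbcd" -> "gcbcdh"
Op 6 (insert 'h' at idx 1): "gcbcdh" -> "ghcbcdh"
Op 7 (insert 'a' at idx 4): "ghcbcdh" -> "ghcbacdh"

Answer: ghcbacdh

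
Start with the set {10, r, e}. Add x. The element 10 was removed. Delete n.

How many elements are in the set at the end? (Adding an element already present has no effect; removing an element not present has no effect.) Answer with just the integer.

Answer: 3

Derivation:
Tracking the set through each operation:
Start: {10, e, r}
Event 1 (add x): added. Set: {10, e, r, x}
Event 2 (remove 10): removed. Set: {e, r, x}
Event 3 (remove n): not present, no change. Set: {e, r, x}

Final set: {e, r, x} (size 3)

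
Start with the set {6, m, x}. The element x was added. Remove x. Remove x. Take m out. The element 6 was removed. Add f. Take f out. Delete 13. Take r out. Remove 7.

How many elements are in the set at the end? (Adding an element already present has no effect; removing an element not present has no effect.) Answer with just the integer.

Answer: 0

Derivation:
Tracking the set through each operation:
Start: {6, m, x}
Event 1 (add x): already present, no change. Set: {6, m, x}
Event 2 (remove x): removed. Set: {6, m}
Event 3 (remove x): not present, no change. Set: {6, m}
Event 4 (remove m): removed. Set: {6}
Event 5 (remove 6): removed. Set: {}
Event 6 (add f): added. Set: {f}
Event 7 (remove f): removed. Set: {}
Event 8 (remove 13): not present, no change. Set: {}
Event 9 (remove r): not present, no change. Set: {}
Event 10 (remove 7): not present, no change. Set: {}

Final set: {} (size 0)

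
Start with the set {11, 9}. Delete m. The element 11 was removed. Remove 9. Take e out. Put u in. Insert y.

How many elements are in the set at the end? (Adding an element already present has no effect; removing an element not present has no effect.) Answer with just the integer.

Tracking the set through each operation:
Start: {11, 9}
Event 1 (remove m): not present, no change. Set: {11, 9}
Event 2 (remove 11): removed. Set: {9}
Event 3 (remove 9): removed. Set: {}
Event 4 (remove e): not present, no change. Set: {}
Event 5 (add u): added. Set: {u}
Event 6 (add y): added. Set: {u, y}

Final set: {u, y} (size 2)

Answer: 2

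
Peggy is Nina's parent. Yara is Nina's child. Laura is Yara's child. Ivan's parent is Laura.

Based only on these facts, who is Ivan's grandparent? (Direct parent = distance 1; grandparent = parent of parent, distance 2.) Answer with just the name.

Reconstructing the parent chain from the given facts:
  Peggy -> Nina -> Yara -> Laura -> Ivan
(each arrow means 'parent of the next')
Positions in the chain (0 = top):
  position of Peggy: 0
  position of Nina: 1
  position of Yara: 2
  position of Laura: 3
  position of Ivan: 4

Ivan is at position 4; the grandparent is 2 steps up the chain, i.e. position 2: Yara.

Answer: Yara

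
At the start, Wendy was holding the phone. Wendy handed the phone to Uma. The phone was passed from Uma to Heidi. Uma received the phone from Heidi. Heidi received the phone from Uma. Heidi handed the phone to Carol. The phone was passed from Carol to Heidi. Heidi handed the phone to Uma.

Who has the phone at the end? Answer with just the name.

Answer: Uma

Derivation:
Tracking the phone through each event:
Start: Wendy has the phone.
After event 1: Uma has the phone.
After event 2: Heidi has the phone.
After event 3: Uma has the phone.
After event 4: Heidi has the phone.
After event 5: Carol has the phone.
After event 6: Heidi has the phone.
After event 7: Uma has the phone.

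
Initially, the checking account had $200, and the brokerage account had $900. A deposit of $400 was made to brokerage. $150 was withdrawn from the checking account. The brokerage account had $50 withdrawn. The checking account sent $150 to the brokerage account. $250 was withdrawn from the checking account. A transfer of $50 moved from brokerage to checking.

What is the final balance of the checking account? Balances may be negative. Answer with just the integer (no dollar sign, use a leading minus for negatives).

Tracking account balances step by step:
Start: checking=200, brokerage=900
Event 1 (deposit 400 to brokerage): brokerage: 900 + 400 = 1300. Balances: checking=200, brokerage=1300
Event 2 (withdraw 150 from checking): checking: 200 - 150 = 50. Balances: checking=50, brokerage=1300
Event 3 (withdraw 50 from brokerage): brokerage: 1300 - 50 = 1250. Balances: checking=50, brokerage=1250
Event 4 (transfer 150 checking -> brokerage): checking: 50 - 150 = -100, brokerage: 1250 + 150 = 1400. Balances: checking=-100, brokerage=1400
Event 5 (withdraw 250 from checking): checking: -100 - 250 = -350. Balances: checking=-350, brokerage=1400
Event 6 (transfer 50 brokerage -> checking): brokerage: 1400 - 50 = 1350, checking: -350 + 50 = -300. Balances: checking=-300, brokerage=1350

Final balance of checking: -300

Answer: -300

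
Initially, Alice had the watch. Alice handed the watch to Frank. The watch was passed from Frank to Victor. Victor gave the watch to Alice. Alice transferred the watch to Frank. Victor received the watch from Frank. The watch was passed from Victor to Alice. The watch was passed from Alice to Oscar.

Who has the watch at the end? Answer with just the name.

Answer: Oscar

Derivation:
Tracking the watch through each event:
Start: Alice has the watch.
After event 1: Frank has the watch.
After event 2: Victor has the watch.
After event 3: Alice has the watch.
After event 4: Frank has the watch.
After event 5: Victor has the watch.
After event 6: Alice has the watch.
After event 7: Oscar has the watch.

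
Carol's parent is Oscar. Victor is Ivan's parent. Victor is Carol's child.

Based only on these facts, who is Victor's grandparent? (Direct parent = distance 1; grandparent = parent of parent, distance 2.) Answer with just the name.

Answer: Oscar

Derivation:
Reconstructing the parent chain from the given facts:
  Oscar -> Carol -> Victor -> Ivan
(each arrow means 'parent of the next')
Positions in the chain (0 = top):
  position of Oscar: 0
  position of Carol: 1
  position of Victor: 2
  position of Ivan: 3

Victor is at position 2; the grandparent is 2 steps up the chain, i.e. position 0: Oscar.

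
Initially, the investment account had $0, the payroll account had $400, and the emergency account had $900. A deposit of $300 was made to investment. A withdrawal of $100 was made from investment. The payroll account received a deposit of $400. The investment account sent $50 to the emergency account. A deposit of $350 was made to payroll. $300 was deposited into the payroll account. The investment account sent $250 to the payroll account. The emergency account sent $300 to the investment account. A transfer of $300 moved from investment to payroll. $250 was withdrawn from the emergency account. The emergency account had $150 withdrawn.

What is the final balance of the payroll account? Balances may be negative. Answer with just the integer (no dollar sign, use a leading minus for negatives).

Answer: 2000

Derivation:
Tracking account balances step by step:
Start: investment=0, payroll=400, emergency=900
Event 1 (deposit 300 to investment): investment: 0 + 300 = 300. Balances: investment=300, payroll=400, emergency=900
Event 2 (withdraw 100 from investment): investment: 300 - 100 = 200. Balances: investment=200, payroll=400, emergency=900
Event 3 (deposit 400 to payroll): payroll: 400 + 400 = 800. Balances: investment=200, payroll=800, emergency=900
Event 4 (transfer 50 investment -> emergency): investment: 200 - 50 = 150, emergency: 900 + 50 = 950. Balances: investment=150, payroll=800, emergency=950
Event 5 (deposit 350 to payroll): payroll: 800 + 350 = 1150. Balances: investment=150, payroll=1150, emergency=950
Event 6 (deposit 300 to payroll): payroll: 1150 + 300 = 1450. Balances: investment=150, payroll=1450, emergency=950
Event 7 (transfer 250 investment -> payroll): investment: 150 - 250 = -100, payroll: 1450 + 250 = 1700. Balances: investment=-100, payroll=1700, emergency=950
Event 8 (transfer 300 emergency -> investment): emergency: 950 - 300 = 650, investment: -100 + 300 = 200. Balances: investment=200, payroll=1700, emergency=650
Event 9 (transfer 300 investment -> payroll): investment: 200 - 300 = -100, payroll: 1700 + 300 = 2000. Balances: investment=-100, payroll=2000, emergency=650
Event 10 (withdraw 250 from emergency): emergency: 650 - 250 = 400. Balances: investment=-100, payroll=2000, emergency=400
Event 11 (withdraw 150 from emergency): emergency: 400 - 150 = 250. Balances: investment=-100, payroll=2000, emergency=250

Final balance of payroll: 2000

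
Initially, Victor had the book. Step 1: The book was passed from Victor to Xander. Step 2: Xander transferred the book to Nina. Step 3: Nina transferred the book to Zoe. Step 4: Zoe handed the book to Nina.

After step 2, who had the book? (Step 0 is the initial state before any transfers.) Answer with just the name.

Tracking the book holder through step 2:
After step 0 (start): Victor
After step 1: Xander
After step 2: Nina

At step 2, the holder is Nina.

Answer: Nina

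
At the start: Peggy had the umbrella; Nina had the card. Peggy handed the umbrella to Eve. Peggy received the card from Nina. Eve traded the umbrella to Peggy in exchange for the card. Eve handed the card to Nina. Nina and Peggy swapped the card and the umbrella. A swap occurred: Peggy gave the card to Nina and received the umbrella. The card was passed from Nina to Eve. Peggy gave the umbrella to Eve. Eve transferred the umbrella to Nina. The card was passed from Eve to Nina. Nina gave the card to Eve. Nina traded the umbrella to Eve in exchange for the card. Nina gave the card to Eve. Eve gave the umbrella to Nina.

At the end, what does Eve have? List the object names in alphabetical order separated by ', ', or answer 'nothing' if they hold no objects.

Answer: card

Derivation:
Tracking all object holders:
Start: umbrella:Peggy, card:Nina
Event 1 (give umbrella: Peggy -> Eve). State: umbrella:Eve, card:Nina
Event 2 (give card: Nina -> Peggy). State: umbrella:Eve, card:Peggy
Event 3 (swap umbrella<->card: now umbrella:Peggy, card:Eve). State: umbrella:Peggy, card:Eve
Event 4 (give card: Eve -> Nina). State: umbrella:Peggy, card:Nina
Event 5 (swap card<->umbrella: now card:Peggy, umbrella:Nina). State: umbrella:Nina, card:Peggy
Event 6 (swap card<->umbrella: now card:Nina, umbrella:Peggy). State: umbrella:Peggy, card:Nina
Event 7 (give card: Nina -> Eve). State: umbrella:Peggy, card:Eve
Event 8 (give umbrella: Peggy -> Eve). State: umbrella:Eve, card:Eve
Event 9 (give umbrella: Eve -> Nina). State: umbrella:Nina, card:Eve
Event 10 (give card: Eve -> Nina). State: umbrella:Nina, card:Nina
Event 11 (give card: Nina -> Eve). State: umbrella:Nina, card:Eve
Event 12 (swap umbrella<->card: now umbrella:Eve, card:Nina). State: umbrella:Eve, card:Nina
Event 13 (give card: Nina -> Eve). State: umbrella:Eve, card:Eve
Event 14 (give umbrella: Eve -> Nina). State: umbrella:Nina, card:Eve

Final state: umbrella:Nina, card:Eve
Eve holds: card.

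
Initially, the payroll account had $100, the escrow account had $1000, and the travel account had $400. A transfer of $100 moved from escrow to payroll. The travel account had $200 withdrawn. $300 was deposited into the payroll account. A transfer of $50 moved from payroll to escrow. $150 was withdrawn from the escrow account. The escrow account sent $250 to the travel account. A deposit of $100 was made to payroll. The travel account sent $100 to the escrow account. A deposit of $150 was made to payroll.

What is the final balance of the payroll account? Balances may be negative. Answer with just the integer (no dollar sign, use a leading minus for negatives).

Tracking account balances step by step:
Start: payroll=100, escrow=1000, travel=400
Event 1 (transfer 100 escrow -> payroll): escrow: 1000 - 100 = 900, payroll: 100 + 100 = 200. Balances: payroll=200, escrow=900, travel=400
Event 2 (withdraw 200 from travel): travel: 400 - 200 = 200. Balances: payroll=200, escrow=900, travel=200
Event 3 (deposit 300 to payroll): payroll: 200 + 300 = 500. Balances: payroll=500, escrow=900, travel=200
Event 4 (transfer 50 payroll -> escrow): payroll: 500 - 50 = 450, escrow: 900 + 50 = 950. Balances: payroll=450, escrow=950, travel=200
Event 5 (withdraw 150 from escrow): escrow: 950 - 150 = 800. Balances: payroll=450, escrow=800, travel=200
Event 6 (transfer 250 escrow -> travel): escrow: 800 - 250 = 550, travel: 200 + 250 = 450. Balances: payroll=450, escrow=550, travel=450
Event 7 (deposit 100 to payroll): payroll: 450 + 100 = 550. Balances: payroll=550, escrow=550, travel=450
Event 8 (transfer 100 travel -> escrow): travel: 450 - 100 = 350, escrow: 550 + 100 = 650. Balances: payroll=550, escrow=650, travel=350
Event 9 (deposit 150 to payroll): payroll: 550 + 150 = 700. Balances: payroll=700, escrow=650, travel=350

Final balance of payroll: 700

Answer: 700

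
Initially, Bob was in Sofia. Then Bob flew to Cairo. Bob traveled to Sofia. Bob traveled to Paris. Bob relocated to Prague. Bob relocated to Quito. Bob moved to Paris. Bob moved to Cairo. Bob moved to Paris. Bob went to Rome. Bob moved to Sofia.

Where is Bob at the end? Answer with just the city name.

Tracking Bob's location:
Start: Bob is in Sofia.
After move 1: Sofia -> Cairo. Bob is in Cairo.
After move 2: Cairo -> Sofia. Bob is in Sofia.
After move 3: Sofia -> Paris. Bob is in Paris.
After move 4: Paris -> Prague. Bob is in Prague.
After move 5: Prague -> Quito. Bob is in Quito.
After move 6: Quito -> Paris. Bob is in Paris.
After move 7: Paris -> Cairo. Bob is in Cairo.
After move 8: Cairo -> Paris. Bob is in Paris.
After move 9: Paris -> Rome. Bob is in Rome.
After move 10: Rome -> Sofia. Bob is in Sofia.

Answer: Sofia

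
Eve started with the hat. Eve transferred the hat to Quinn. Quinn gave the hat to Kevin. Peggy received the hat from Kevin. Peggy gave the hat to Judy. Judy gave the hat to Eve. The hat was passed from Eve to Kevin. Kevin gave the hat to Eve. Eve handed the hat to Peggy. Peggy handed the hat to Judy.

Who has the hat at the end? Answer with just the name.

Answer: Judy

Derivation:
Tracking the hat through each event:
Start: Eve has the hat.
After event 1: Quinn has the hat.
After event 2: Kevin has the hat.
After event 3: Peggy has the hat.
After event 4: Judy has the hat.
After event 5: Eve has the hat.
After event 6: Kevin has the hat.
After event 7: Eve has the hat.
After event 8: Peggy has the hat.
After event 9: Judy has the hat.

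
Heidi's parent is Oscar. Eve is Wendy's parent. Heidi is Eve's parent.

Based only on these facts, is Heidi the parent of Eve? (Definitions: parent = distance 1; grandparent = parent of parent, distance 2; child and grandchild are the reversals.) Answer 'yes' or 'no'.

Answer: yes

Derivation:
Reconstructing the parent chain from the given facts:
  Oscar -> Heidi -> Eve -> Wendy
(each arrow means 'parent of the next')
Positions in the chain (0 = top):
  position of Oscar: 0
  position of Heidi: 1
  position of Eve: 2
  position of Wendy: 3

Heidi is at position 1, Eve is at position 2; signed distance (j - i) = 1.
'parent' requires j - i = 1. Actual distance is 1, so the relation HOLDS.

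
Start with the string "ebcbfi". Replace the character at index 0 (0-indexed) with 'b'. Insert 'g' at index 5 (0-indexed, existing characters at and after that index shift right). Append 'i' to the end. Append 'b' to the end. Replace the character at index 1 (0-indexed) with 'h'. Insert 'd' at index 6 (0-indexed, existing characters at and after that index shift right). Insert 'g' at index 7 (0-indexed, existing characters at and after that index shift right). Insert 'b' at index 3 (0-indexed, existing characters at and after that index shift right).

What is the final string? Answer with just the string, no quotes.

Applying each edit step by step:
Start: "ebcbfi"
Op 1 (replace idx 0: 'e' -> 'b'): "ebcbfi" -> "bbcbfi"
Op 2 (insert 'g' at idx 5): "bbcbfi" -> "bbcbfgi"
Op 3 (append 'i'): "bbcbfgi" -> "bbcbfgii"
Op 4 (append 'b'): "bbcbfgii" -> "bbcbfgiib"
Op 5 (replace idx 1: 'b' -> 'h'): "bbcbfgiib" -> "bhcbfgiib"
Op 6 (insert 'd' at idx 6): "bhcbfgiib" -> "bhcbfgdiib"
Op 7 (insert 'g' at idx 7): "bhcbfgdiib" -> "bhcbfgdgiib"
Op 8 (insert 'b' at idx 3): "bhcbfgdgiib" -> "bhcbbfgdgiib"

Answer: bhcbbfgdgiib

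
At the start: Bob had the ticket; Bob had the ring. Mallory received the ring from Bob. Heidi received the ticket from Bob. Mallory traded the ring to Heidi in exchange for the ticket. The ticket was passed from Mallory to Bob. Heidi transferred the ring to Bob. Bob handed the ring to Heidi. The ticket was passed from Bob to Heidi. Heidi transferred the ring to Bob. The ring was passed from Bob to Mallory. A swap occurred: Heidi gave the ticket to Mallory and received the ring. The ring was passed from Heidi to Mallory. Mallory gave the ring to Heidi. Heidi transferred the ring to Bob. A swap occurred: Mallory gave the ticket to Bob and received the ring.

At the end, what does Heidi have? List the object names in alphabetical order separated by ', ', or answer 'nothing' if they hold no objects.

Answer: nothing

Derivation:
Tracking all object holders:
Start: ticket:Bob, ring:Bob
Event 1 (give ring: Bob -> Mallory). State: ticket:Bob, ring:Mallory
Event 2 (give ticket: Bob -> Heidi). State: ticket:Heidi, ring:Mallory
Event 3 (swap ring<->ticket: now ring:Heidi, ticket:Mallory). State: ticket:Mallory, ring:Heidi
Event 4 (give ticket: Mallory -> Bob). State: ticket:Bob, ring:Heidi
Event 5 (give ring: Heidi -> Bob). State: ticket:Bob, ring:Bob
Event 6 (give ring: Bob -> Heidi). State: ticket:Bob, ring:Heidi
Event 7 (give ticket: Bob -> Heidi). State: ticket:Heidi, ring:Heidi
Event 8 (give ring: Heidi -> Bob). State: ticket:Heidi, ring:Bob
Event 9 (give ring: Bob -> Mallory). State: ticket:Heidi, ring:Mallory
Event 10 (swap ticket<->ring: now ticket:Mallory, ring:Heidi). State: ticket:Mallory, ring:Heidi
Event 11 (give ring: Heidi -> Mallory). State: ticket:Mallory, ring:Mallory
Event 12 (give ring: Mallory -> Heidi). State: ticket:Mallory, ring:Heidi
Event 13 (give ring: Heidi -> Bob). State: ticket:Mallory, ring:Bob
Event 14 (swap ticket<->ring: now ticket:Bob, ring:Mallory). State: ticket:Bob, ring:Mallory

Final state: ticket:Bob, ring:Mallory
Heidi holds: (nothing).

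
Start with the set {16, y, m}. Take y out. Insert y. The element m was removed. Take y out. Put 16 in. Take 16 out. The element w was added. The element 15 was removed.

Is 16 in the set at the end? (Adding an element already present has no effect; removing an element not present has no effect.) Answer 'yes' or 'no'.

Answer: no

Derivation:
Tracking the set through each operation:
Start: {16, m, y}
Event 1 (remove y): removed. Set: {16, m}
Event 2 (add y): added. Set: {16, m, y}
Event 3 (remove m): removed. Set: {16, y}
Event 4 (remove y): removed. Set: {16}
Event 5 (add 16): already present, no change. Set: {16}
Event 6 (remove 16): removed. Set: {}
Event 7 (add w): added. Set: {w}
Event 8 (remove 15): not present, no change. Set: {w}

Final set: {w} (size 1)
16 is NOT in the final set.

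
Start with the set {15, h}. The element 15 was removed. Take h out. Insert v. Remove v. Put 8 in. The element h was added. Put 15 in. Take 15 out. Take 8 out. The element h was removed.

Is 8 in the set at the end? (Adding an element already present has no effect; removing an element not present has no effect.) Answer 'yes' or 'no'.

Answer: no

Derivation:
Tracking the set through each operation:
Start: {15, h}
Event 1 (remove 15): removed. Set: {h}
Event 2 (remove h): removed. Set: {}
Event 3 (add v): added. Set: {v}
Event 4 (remove v): removed. Set: {}
Event 5 (add 8): added. Set: {8}
Event 6 (add h): added. Set: {8, h}
Event 7 (add 15): added. Set: {15, 8, h}
Event 8 (remove 15): removed. Set: {8, h}
Event 9 (remove 8): removed. Set: {h}
Event 10 (remove h): removed. Set: {}

Final set: {} (size 0)
8 is NOT in the final set.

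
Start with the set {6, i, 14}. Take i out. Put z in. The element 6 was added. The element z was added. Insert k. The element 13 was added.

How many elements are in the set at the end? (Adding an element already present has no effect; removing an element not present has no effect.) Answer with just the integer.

Answer: 5

Derivation:
Tracking the set through each operation:
Start: {14, 6, i}
Event 1 (remove i): removed. Set: {14, 6}
Event 2 (add z): added. Set: {14, 6, z}
Event 3 (add 6): already present, no change. Set: {14, 6, z}
Event 4 (add z): already present, no change. Set: {14, 6, z}
Event 5 (add k): added. Set: {14, 6, k, z}
Event 6 (add 13): added. Set: {13, 14, 6, k, z}

Final set: {13, 14, 6, k, z} (size 5)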